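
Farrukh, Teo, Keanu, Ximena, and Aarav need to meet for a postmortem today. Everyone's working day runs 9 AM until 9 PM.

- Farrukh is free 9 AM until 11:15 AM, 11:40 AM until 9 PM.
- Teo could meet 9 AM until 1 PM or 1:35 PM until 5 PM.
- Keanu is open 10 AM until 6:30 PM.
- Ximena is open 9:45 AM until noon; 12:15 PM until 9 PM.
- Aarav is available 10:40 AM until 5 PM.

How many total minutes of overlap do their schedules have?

305

Farrukh ∩ Teo: 09:00-11:15, 11:40-13:00, 13:35-17:00.
Farrukh ∩ Teo ∩ Keanu: 10:00-11:15, 11:40-13:00, 13:35-17:00.
Farrukh ∩ Teo ∩ Keanu ∩ Ximena: 10:00-11:15, 11:40-12:00, 12:15-13:00, 13:35-17:00.
Farrukh ∩ Teo ∩ Keanu ∩ Ximena ∩ Aarav: 10:40-11:15, 11:40-12:00, 12:15-13:00, 13:35-17:00.
Summing the common windows: 35 + 20 + 45 + 205 = 305 minutes.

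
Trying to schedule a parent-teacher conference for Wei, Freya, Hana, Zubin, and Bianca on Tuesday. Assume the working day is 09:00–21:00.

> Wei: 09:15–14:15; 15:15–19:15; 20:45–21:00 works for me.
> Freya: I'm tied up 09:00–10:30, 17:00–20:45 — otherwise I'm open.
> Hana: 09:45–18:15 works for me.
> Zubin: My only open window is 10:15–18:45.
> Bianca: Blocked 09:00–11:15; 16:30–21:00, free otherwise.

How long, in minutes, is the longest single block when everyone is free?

Wei free: 09:15-14:15, 15:15-19:15, 20:45-21:00.
Freya free: 10:30-17:00, 20:45-21:00 (invert busy blocks within the working day).
Hana free: 09:45-18:15.
Zubin free: 10:15-18:45.
Bianca free: 11:15-16:30 (invert busy blocks within the working day).
Wei ∩ Freya: 10:30-14:15, 15:15-17:00, 20:45-21:00.
Wei ∩ Freya ∩ Hana: 10:30-14:15, 15:15-17:00.
Wei ∩ Freya ∩ Hana ∩ Zubin: 10:30-14:15, 15:15-17:00.
Wei ∩ Freya ∩ Hana ∩ Zubin ∩ Bianca: 11:15-14:15, 15:15-16:30.
The longest is 11:15-14:15 at 180 minutes.

180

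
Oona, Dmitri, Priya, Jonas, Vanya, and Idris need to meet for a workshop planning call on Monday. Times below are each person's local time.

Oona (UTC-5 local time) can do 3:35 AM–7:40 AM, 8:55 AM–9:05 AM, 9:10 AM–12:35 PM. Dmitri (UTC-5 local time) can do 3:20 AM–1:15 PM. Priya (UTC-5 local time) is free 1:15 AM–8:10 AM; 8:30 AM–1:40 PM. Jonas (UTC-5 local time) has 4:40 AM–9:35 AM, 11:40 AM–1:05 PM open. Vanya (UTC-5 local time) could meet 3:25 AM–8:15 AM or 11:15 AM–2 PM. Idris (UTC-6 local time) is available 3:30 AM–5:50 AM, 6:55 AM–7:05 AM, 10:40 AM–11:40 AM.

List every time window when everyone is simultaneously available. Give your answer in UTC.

Oona in UTC: 08:35-12:40, 13:55-14:05, 14:10-17:35 (add 5h to convert from UTC-5).
Dmitri in UTC: 08:20-18:15 (add 5h to convert from UTC-5).
Priya in UTC: 06:15-13:10, 13:30-18:40 (add 5h to convert from UTC-5).
Jonas in UTC: 09:40-14:35, 16:40-18:05 (add 5h to convert from UTC-5).
Vanya in UTC: 08:25-13:15, 16:15-19:00 (add 5h to convert from UTC-5).
Idris in UTC: 09:30-11:50, 12:55-13:05, 16:40-17:40 (add 6h to convert from UTC-6).
Oona ∩ Dmitri: 08:35-12:40, 13:55-14:05, 14:10-17:35.
Oona ∩ Dmitri ∩ Priya: 08:35-12:40, 13:55-14:05, 14:10-17:35.
Oona ∩ Dmitri ∩ Priya ∩ Jonas: 09:40-12:40, 13:55-14:05, 14:10-14:35, 16:40-17:35.
Oona ∩ Dmitri ∩ Priya ∩ Jonas ∩ Vanya: 09:40-12:40, 16:40-17:35.
Oona ∩ Dmitri ∩ Priya ∩ Jonas ∩ Vanya ∩ Idris: 09:40-11:50, 16:40-17:35.

09:40-11:50, 16:40-17:35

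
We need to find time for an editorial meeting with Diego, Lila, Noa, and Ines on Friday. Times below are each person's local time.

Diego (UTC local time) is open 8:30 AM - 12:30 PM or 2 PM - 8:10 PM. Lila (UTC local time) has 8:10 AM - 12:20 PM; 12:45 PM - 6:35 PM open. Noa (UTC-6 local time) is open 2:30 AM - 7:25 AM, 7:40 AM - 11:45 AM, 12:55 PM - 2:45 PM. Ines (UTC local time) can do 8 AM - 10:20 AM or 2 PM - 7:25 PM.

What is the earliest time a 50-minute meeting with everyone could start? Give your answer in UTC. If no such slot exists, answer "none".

Diego in UTC: 08:30-12:30, 14:00-20:10.
Lila in UTC: 08:10-12:20, 12:45-18:35.
Noa in UTC: 08:30-13:25, 13:40-17:45, 18:55-20:45 (add 6h to convert from UTC-6).
Ines in UTC: 08:00-10:20, 14:00-19:25.
Diego ∩ Lila: 08:30-12:20, 14:00-18:35.
Diego ∩ Lila ∩ Noa: 08:30-12:20, 14:00-17:45.
Diego ∩ Lila ∩ Noa ∩ Ines: 08:30-10:20, 14:00-17:45.
The first common window of at least 50 minutes is 08:30-10:20, so the earliest start is 08:30.

08:30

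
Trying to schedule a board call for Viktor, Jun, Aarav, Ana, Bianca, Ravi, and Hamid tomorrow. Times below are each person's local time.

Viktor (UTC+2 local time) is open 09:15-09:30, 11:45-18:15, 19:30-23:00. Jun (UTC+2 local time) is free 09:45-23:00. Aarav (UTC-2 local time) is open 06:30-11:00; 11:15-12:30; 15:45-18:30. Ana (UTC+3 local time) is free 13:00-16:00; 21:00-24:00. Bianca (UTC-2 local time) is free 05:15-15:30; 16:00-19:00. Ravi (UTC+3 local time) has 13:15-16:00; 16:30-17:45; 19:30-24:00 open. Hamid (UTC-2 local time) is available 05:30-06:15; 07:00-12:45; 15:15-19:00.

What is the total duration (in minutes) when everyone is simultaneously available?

315

Viktor in UTC: 07:15-07:30, 09:45-16:15, 17:30-21:00 (subtract 2h to convert from UTC+2).
Jun in UTC: 07:45-21:00 (subtract 2h to convert from UTC+2).
Aarav in UTC: 08:30-13:00, 13:15-14:30, 17:45-20:30 (add 2h to convert from UTC-2).
Ana in UTC: 10:00-13:00, 18:00-21:00 (subtract 3h to convert from UTC+3).
Bianca in UTC: 07:15-17:30, 18:00-21:00 (add 2h to convert from UTC-2).
Ravi in UTC: 10:15-13:00, 13:30-14:45, 16:30-21:00 (subtract 3h to convert from UTC+3).
Hamid in UTC: 07:30-08:15, 09:00-14:45, 17:15-21:00 (add 2h to convert from UTC-2).
Viktor ∩ Jun: 09:45-16:15, 17:30-21:00.
Viktor ∩ Jun ∩ Aarav: 09:45-13:00, 13:15-14:30, 17:45-20:30.
Viktor ∩ Jun ∩ Aarav ∩ Ana: 10:00-13:00, 18:00-20:30.
Viktor ∩ Jun ∩ Aarav ∩ Ana ∩ Bianca: 10:00-13:00, 18:00-20:30.
Viktor ∩ Jun ∩ Aarav ∩ Ana ∩ Bianca ∩ Ravi: 10:15-13:00, 18:00-20:30.
Viktor ∩ Jun ∩ Aarav ∩ Ana ∩ Bianca ∩ Ravi ∩ Hamid: 10:15-13:00, 18:00-20:30.
So the common availability across everyone is 10:15-13:00, 18:00-20:30.
Summing the common windows: 165 + 150 = 315 minutes.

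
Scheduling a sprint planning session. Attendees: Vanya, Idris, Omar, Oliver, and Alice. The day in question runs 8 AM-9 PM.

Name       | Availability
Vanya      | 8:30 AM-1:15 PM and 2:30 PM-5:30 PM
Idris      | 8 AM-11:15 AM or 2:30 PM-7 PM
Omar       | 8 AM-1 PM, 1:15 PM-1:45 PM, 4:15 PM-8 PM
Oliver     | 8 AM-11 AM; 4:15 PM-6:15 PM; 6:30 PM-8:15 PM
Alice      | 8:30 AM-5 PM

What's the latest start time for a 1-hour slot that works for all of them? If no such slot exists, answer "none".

10:00

Vanya ∩ Idris: 08:30-11:15, 14:30-17:30.
Vanya ∩ Idris ∩ Omar: 08:30-11:15, 16:15-17:30.
Vanya ∩ Idris ∩ Omar ∩ Oliver: 08:30-11:00, 16:15-17:30.
Vanya ∩ Idris ∩ Omar ∩ Oliver ∩ Alice: 08:30-11:00, 16:15-17:00.
The last common window of at least 60 minutes is 08:30-11:00; a 60-minute meeting can start as late as 10:00 and still end by 11:00.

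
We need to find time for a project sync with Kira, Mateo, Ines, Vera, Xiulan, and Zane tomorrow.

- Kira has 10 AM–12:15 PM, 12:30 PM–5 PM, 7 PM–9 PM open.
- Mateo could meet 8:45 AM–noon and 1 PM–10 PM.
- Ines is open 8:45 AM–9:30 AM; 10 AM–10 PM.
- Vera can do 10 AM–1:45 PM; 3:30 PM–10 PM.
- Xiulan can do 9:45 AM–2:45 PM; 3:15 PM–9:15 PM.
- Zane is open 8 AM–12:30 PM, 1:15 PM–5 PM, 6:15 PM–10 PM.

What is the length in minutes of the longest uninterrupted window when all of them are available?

120

Kira ∩ Mateo: 10:00-12:00, 13:00-17:00, 19:00-21:00.
Kira ∩ Mateo ∩ Ines: 10:00-12:00, 13:00-17:00, 19:00-21:00.
Kira ∩ Mateo ∩ Ines ∩ Vera: 10:00-12:00, 13:00-13:45, 15:30-17:00, 19:00-21:00.
Kira ∩ Mateo ∩ Ines ∩ Vera ∩ Xiulan: 10:00-12:00, 13:00-13:45, 15:30-17:00, 19:00-21:00.
Kira ∩ Mateo ∩ Ines ∩ Vera ∩ Xiulan ∩ Zane: 10:00-12:00, 13:15-13:45, 15:30-17:00, 19:00-21:00.
The longest is 10:00-12:00 at 120 minutes.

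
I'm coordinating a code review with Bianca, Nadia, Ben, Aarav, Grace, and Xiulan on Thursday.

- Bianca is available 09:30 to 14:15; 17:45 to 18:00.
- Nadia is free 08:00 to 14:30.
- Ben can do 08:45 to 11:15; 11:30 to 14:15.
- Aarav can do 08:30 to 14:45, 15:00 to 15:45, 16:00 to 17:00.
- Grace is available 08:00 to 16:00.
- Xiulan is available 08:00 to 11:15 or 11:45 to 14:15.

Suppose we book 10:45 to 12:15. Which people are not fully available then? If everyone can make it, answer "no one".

Bianca: free for 10:45-12:15. Nadia: free for 10:45-12:15. Ben: not fully free for 10:45-12:15. Aarav: free for 10:45-12:15. Grace: free for 10:45-12:15. Xiulan: not fully free for 10:45-12:15.

Ben, Xiulan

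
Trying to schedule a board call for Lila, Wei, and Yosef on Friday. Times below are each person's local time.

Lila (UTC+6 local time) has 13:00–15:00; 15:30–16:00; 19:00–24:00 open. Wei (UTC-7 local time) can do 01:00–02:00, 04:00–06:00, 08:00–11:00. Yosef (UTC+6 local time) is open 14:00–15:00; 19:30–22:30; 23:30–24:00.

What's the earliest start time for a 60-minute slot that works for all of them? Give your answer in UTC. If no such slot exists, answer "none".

Lila in UTC: 07:00-09:00, 09:30-10:00, 13:00-18:00 (subtract 6h to convert from UTC+6).
Wei in UTC: 08:00-09:00, 11:00-13:00, 15:00-18:00 (add 7h to convert from UTC-7).
Yosef in UTC: 08:00-09:00, 13:30-16:30, 17:30-18:00 (subtract 6h to convert from UTC+6).
Lila ∩ Wei: 08:00-09:00, 15:00-18:00.
Lila ∩ Wei ∩ Yosef: 08:00-09:00, 15:00-16:30, 17:30-18:00.
The first common window of at least 60 minutes is 08:00-09:00, so the earliest start is 08:00.

08:00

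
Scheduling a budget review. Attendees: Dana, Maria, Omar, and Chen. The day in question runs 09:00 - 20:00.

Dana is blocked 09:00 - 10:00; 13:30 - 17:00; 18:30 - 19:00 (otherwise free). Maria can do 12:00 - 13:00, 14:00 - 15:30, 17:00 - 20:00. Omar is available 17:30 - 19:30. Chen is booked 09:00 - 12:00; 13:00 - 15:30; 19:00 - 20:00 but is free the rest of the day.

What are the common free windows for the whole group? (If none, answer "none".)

17:30-18:30

Dana free: 10:00-13:30, 17:00-18:30, 19:00-20:00 (invert busy blocks within the working day).
Maria free: 12:00-13:00, 14:00-15:30, 17:00-20:00.
Omar free: 17:30-19:30.
Chen free: 12:00-13:00, 15:30-19:00 (invert busy blocks within the working day).
Dana ∩ Maria: 12:00-13:00, 17:00-18:30, 19:00-20:00.
Dana ∩ Maria ∩ Omar: 17:30-18:30, 19:00-19:30.
Dana ∩ Maria ∩ Omar ∩ Chen: 17:30-18:30.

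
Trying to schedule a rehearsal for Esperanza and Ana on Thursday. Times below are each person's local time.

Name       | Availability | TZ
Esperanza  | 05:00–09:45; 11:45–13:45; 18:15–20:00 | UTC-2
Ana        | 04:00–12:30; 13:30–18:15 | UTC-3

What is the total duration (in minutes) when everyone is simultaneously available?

Esperanza in UTC: 07:00-11:45, 13:45-15:45, 20:15-22:00 (add 2h to convert from UTC-2).
Ana in UTC: 07:00-15:30, 16:30-21:15 (add 3h to convert from UTC-3).
Esperanza ∩ Ana: 07:00-11:45, 13:45-15:30, 20:15-21:15.
Summing the common windows: 285 + 105 + 60 = 450 minutes.

450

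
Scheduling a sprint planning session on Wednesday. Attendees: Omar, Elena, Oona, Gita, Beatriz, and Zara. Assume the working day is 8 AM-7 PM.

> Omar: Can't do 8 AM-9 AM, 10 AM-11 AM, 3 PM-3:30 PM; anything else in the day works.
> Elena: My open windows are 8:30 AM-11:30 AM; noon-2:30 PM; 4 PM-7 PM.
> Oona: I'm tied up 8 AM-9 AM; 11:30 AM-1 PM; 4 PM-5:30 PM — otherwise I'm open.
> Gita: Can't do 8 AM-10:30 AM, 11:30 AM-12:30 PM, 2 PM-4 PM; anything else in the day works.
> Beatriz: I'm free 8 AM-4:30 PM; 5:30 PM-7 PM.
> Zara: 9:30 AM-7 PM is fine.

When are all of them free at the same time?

Omar free: 09:00-10:00, 11:00-15:00, 15:30-19:00 (invert busy blocks within the working day).
Elena free: 08:30-11:30, 12:00-14:30, 16:00-19:00.
Oona free: 09:00-11:30, 13:00-16:00, 17:30-19:00 (invert busy blocks within the working day).
Gita free: 10:30-11:30, 12:30-14:00, 16:00-19:00 (invert busy blocks within the working day).
Beatriz free: 08:00-16:30, 17:30-19:00.
Zara free: 09:30-19:00.
Omar ∩ Elena: 09:00-10:00, 11:00-11:30, 12:00-14:30, 16:00-19:00.
Omar ∩ Elena ∩ Oona: 09:00-10:00, 11:00-11:30, 13:00-14:30, 17:30-19:00.
Omar ∩ Elena ∩ Oona ∩ Gita: 11:00-11:30, 13:00-14:00, 17:30-19:00.
Omar ∩ Elena ∩ Oona ∩ Gita ∩ Beatriz: 11:00-11:30, 13:00-14:00, 17:30-19:00.
Omar ∩ Elena ∩ Oona ∩ Gita ∩ Beatriz ∩ Zara: 11:00-11:30, 13:00-14:00, 17:30-19:00.

11:00-11:30, 13:00-14:00, 17:30-19:00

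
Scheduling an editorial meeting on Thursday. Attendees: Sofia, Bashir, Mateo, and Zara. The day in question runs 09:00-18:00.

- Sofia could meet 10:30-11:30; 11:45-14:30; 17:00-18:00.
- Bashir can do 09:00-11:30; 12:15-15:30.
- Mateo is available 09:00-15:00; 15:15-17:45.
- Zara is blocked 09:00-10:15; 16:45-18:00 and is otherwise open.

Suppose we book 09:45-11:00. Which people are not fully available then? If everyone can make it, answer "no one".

Sofia, Zara

Sofia free: 10:30-11:30, 11:45-14:30, 17:00-18:00.
Bashir free: 09:00-11:30, 12:15-15:30.
Mateo free: 09:00-15:00, 15:15-17:45.
Zara free: 10:15-16:45 (invert busy blocks within the working day).
Sofia: not fully free for 09:45-11:00. Bashir: free for 09:45-11:00. Mateo: free for 09:45-11:00. Zara: not fully free for 09:45-11:00.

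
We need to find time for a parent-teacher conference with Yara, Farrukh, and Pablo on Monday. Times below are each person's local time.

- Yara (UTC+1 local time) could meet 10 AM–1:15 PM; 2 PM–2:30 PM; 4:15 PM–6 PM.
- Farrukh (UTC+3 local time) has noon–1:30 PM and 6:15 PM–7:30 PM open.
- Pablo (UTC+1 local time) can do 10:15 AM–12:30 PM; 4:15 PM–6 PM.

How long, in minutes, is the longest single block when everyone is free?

Yara in UTC: 09:00-12:15, 13:00-13:30, 15:15-17:00 (subtract 1h to convert from UTC+1).
Farrukh in UTC: 09:00-10:30, 15:15-16:30 (subtract 3h to convert from UTC+3).
Pablo in UTC: 09:15-11:30, 15:15-17:00 (subtract 1h to convert from UTC+1).
Yara ∩ Farrukh: 09:00-10:30, 15:15-16:30.
Yara ∩ Farrukh ∩ Pablo: 09:15-10:30, 15:15-16:30.
The longest is 09:15-10:30 at 75 minutes.

75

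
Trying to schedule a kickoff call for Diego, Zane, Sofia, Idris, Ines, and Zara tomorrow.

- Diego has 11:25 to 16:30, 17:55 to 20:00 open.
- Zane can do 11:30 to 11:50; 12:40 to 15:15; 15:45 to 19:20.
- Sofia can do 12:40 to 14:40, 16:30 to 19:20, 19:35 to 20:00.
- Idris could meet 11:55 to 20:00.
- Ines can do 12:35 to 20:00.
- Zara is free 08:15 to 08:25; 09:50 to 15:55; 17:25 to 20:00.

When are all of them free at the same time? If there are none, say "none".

Diego ∩ Zane: 11:30-11:50, 12:40-15:15, 15:45-16:30, 17:55-19:20.
Diego ∩ Zane ∩ Sofia: 12:40-14:40, 17:55-19:20.
Diego ∩ Zane ∩ Sofia ∩ Idris: 12:40-14:40, 17:55-19:20.
Diego ∩ Zane ∩ Sofia ∩ Idris ∩ Ines: 12:40-14:40, 17:55-19:20.
Diego ∩ Zane ∩ Sofia ∩ Idris ∩ Ines ∩ Zara: 12:40-14:40, 17:55-19:20.

12:40-14:40, 17:55-19:20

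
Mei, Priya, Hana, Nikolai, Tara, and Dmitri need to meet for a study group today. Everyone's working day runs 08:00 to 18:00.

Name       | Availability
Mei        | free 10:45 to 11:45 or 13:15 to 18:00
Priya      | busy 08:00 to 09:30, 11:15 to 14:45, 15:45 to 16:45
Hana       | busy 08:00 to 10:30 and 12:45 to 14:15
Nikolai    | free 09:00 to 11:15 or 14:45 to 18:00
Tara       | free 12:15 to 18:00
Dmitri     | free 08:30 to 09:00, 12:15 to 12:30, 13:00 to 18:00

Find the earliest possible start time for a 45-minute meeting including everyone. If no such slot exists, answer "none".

14:45

Mei free: 10:45-11:45, 13:15-18:00.
Priya free: 09:30-11:15, 14:45-15:45, 16:45-18:00 (invert busy blocks within the working day).
Hana free: 10:30-12:45, 14:15-18:00 (invert busy blocks within the working day).
Nikolai free: 09:00-11:15, 14:45-18:00.
Tara free: 12:15-18:00.
Dmitri free: 08:30-09:00, 12:15-12:30, 13:00-18:00.
Mei ∩ Priya: 10:45-11:15, 14:45-15:45, 16:45-18:00.
Mei ∩ Priya ∩ Hana: 10:45-11:15, 14:45-15:45, 16:45-18:00.
Mei ∩ Priya ∩ Hana ∩ Nikolai: 10:45-11:15, 14:45-15:45, 16:45-18:00.
Mei ∩ Priya ∩ Hana ∩ Nikolai ∩ Tara: 14:45-15:45, 16:45-18:00.
Mei ∩ Priya ∩ Hana ∩ Nikolai ∩ Tara ∩ Dmitri: 14:45-15:45, 16:45-18:00.
The first common window of at least 45 minutes is 14:45-15:45, so the earliest start is 14:45.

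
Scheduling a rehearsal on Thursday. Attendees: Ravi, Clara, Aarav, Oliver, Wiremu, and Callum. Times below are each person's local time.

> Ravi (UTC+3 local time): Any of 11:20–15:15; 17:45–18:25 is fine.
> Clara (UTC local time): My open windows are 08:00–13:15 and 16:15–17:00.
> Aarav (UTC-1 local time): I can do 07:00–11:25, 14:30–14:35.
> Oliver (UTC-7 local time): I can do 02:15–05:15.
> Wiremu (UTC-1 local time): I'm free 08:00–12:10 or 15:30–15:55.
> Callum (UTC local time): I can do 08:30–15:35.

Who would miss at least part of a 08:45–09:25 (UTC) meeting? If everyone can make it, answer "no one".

Ravi in UTC: 08:20-12:15, 14:45-15:25 (subtract 3h to convert from UTC+3).
Clara in UTC: 08:00-13:15, 16:15-17:00.
Aarav in UTC: 08:00-12:25, 15:30-15:35 (add 1h to convert from UTC-1).
Oliver in UTC: 09:15-12:15 (add 7h to convert from UTC-7).
Wiremu in UTC: 09:00-13:10, 16:30-16:55 (add 1h to convert from UTC-1).
Callum in UTC: 08:30-15:35.
Ravi: free for 08:45-09:25. Clara: free for 08:45-09:25. Aarav: free for 08:45-09:25. Oliver: not fully free for 08:45-09:25. Wiremu: not fully free for 08:45-09:25. Callum: free for 08:45-09:25.

Oliver, Wiremu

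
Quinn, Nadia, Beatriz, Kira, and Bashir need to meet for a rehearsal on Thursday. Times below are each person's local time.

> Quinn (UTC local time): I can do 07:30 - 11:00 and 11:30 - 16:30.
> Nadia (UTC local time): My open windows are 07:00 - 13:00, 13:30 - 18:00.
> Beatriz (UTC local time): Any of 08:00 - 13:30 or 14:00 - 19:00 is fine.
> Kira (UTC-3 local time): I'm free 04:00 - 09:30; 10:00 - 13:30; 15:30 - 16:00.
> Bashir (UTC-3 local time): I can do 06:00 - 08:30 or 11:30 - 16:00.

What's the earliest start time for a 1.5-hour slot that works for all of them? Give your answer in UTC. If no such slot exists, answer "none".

09:00

Quinn in UTC: 07:30-11:00, 11:30-16:30.
Nadia in UTC: 07:00-13:00, 13:30-18:00.
Beatriz in UTC: 08:00-13:30, 14:00-19:00.
Kira in UTC: 07:00-12:30, 13:00-16:30, 18:30-19:00 (add 3h to convert from UTC-3).
Bashir in UTC: 09:00-11:30, 14:30-19:00 (add 3h to convert from UTC-3).
Quinn ∩ Nadia: 07:30-11:00, 11:30-13:00, 13:30-16:30.
Quinn ∩ Nadia ∩ Beatriz: 08:00-11:00, 11:30-13:00, 14:00-16:30.
Quinn ∩ Nadia ∩ Beatriz ∩ Kira: 08:00-11:00, 11:30-12:30, 14:00-16:30.
Quinn ∩ Nadia ∩ Beatriz ∩ Kira ∩ Bashir: 09:00-11:00, 14:30-16:30.
So the common availability across everyone is 09:00-11:00, 14:30-16:30.
The first common window of at least 90 minutes is 09:00-11:00, so the earliest start is 09:00.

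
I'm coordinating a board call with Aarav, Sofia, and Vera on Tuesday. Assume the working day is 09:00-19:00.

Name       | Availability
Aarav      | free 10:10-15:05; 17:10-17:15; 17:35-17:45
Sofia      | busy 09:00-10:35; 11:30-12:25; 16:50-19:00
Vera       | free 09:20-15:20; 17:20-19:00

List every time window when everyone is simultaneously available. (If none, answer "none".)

10:35-11:30, 12:25-15:05

Aarav free: 10:10-15:05, 17:10-17:15, 17:35-17:45.
Sofia free: 10:35-11:30, 12:25-16:50 (invert busy blocks within the working day).
Vera free: 09:20-15:20, 17:20-19:00.
Aarav ∩ Sofia: 10:35-11:30, 12:25-15:05.
Aarav ∩ Sofia ∩ Vera: 10:35-11:30, 12:25-15:05.
So the common availability across everyone is 10:35-11:30, 12:25-15:05.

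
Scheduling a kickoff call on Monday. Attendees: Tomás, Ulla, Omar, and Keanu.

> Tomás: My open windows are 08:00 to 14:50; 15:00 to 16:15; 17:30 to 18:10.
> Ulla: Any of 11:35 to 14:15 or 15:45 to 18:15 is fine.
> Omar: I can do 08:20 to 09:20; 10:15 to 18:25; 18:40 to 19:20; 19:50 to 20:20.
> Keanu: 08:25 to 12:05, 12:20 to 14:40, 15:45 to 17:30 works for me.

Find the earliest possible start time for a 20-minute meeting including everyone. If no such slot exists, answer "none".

11:35

Tomás ∩ Ulla: 11:35-14:15, 15:45-16:15, 17:30-18:10.
Tomás ∩ Ulla ∩ Omar: 11:35-14:15, 15:45-16:15, 17:30-18:10.
Tomás ∩ Ulla ∩ Omar ∩ Keanu: 11:35-12:05, 12:20-14:15, 15:45-16:15.
The first common window of at least 20 minutes is 11:35-12:05, so the earliest start is 11:35.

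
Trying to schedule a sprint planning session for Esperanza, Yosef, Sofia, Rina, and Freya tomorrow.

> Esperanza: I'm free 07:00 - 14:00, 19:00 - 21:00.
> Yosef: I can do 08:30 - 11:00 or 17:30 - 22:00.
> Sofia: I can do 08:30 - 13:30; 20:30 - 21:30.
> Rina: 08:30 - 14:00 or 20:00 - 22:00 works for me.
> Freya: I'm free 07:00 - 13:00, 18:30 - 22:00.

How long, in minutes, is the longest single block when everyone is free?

Esperanza ∩ Yosef: 08:30-11:00, 19:00-21:00.
Esperanza ∩ Yosef ∩ Sofia: 08:30-11:00, 20:30-21:00.
Esperanza ∩ Yosef ∩ Sofia ∩ Rina: 08:30-11:00, 20:30-21:00.
Esperanza ∩ Yosef ∩ Sofia ∩ Rina ∩ Freya: 08:30-11:00, 20:30-21:00.
Those are the intersection windows.
The longest is 08:30-11:00 at 150 minutes.

150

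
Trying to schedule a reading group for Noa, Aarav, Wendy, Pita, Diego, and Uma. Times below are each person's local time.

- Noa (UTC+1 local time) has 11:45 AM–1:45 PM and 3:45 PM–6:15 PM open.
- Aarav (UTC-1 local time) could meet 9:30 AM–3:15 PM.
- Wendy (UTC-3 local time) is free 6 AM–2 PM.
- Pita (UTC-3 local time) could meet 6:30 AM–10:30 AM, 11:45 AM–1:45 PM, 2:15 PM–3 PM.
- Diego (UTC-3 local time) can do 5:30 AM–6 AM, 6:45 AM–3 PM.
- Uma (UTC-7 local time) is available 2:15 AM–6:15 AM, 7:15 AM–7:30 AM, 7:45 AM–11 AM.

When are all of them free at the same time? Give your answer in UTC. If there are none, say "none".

10:45-12:45, 14:45-16:15

Noa in UTC: 10:45-12:45, 14:45-17:15 (subtract 1h to convert from UTC+1).
Aarav in UTC: 10:30-16:15 (add 1h to convert from UTC-1).
Wendy in UTC: 09:00-17:00 (add 3h to convert from UTC-3).
Pita in UTC: 09:30-13:30, 14:45-16:45, 17:15-18:00 (add 3h to convert from UTC-3).
Diego in UTC: 08:30-09:00, 09:45-18:00 (add 3h to convert from UTC-3).
Uma in UTC: 09:15-13:15, 14:15-14:30, 14:45-18:00 (add 7h to convert from UTC-7).
Noa ∩ Aarav: 10:45-12:45, 14:45-16:15.
Noa ∩ Aarav ∩ Wendy: 10:45-12:45, 14:45-16:15.
Noa ∩ Aarav ∩ Wendy ∩ Pita: 10:45-12:45, 14:45-16:15.
Noa ∩ Aarav ∩ Wendy ∩ Pita ∩ Diego: 10:45-12:45, 14:45-16:15.
Noa ∩ Aarav ∩ Wendy ∩ Pita ∩ Diego ∩ Uma: 10:45-12:45, 14:45-16:15.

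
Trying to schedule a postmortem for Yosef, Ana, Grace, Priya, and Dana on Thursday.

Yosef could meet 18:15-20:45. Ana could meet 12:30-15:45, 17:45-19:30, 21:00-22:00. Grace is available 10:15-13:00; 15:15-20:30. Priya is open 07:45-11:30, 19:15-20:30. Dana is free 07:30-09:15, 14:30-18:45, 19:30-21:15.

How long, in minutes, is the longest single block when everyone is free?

0

Yosef ∩ Ana: 18:15-19:30.
Yosef ∩ Ana ∩ Grace: 18:15-19:30.
Yosef ∩ Ana ∩ Grace ∩ Priya: 19:15-19:30.
Yosef ∩ Ana ∩ Grace ∩ Priya ∩ Dana: ∅.
There is no time when everyone is free.
No common window exists, so the longest block is 0 minutes.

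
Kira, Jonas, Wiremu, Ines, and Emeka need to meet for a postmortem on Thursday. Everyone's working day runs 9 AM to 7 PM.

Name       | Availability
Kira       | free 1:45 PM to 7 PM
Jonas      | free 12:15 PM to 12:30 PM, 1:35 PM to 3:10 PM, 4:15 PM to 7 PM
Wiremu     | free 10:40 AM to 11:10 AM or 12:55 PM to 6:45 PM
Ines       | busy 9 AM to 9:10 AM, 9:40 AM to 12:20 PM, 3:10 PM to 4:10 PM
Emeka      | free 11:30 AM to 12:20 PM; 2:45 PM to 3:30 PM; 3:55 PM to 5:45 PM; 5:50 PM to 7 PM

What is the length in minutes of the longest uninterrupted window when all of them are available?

Kira free: 13:45-19:00.
Jonas free: 12:15-12:30, 13:35-15:10, 16:15-19:00.
Wiremu free: 10:40-11:10, 12:55-18:45.
Ines free: 09:10-09:40, 12:20-15:10, 16:10-19:00 (invert busy blocks within the working day).
Emeka free: 11:30-12:20, 14:45-15:30, 15:55-17:45, 17:50-19:00.
Kira ∩ Jonas: 13:45-15:10, 16:15-19:00.
Kira ∩ Jonas ∩ Wiremu: 13:45-15:10, 16:15-18:45.
Kira ∩ Jonas ∩ Wiremu ∩ Ines: 13:45-15:10, 16:15-18:45.
Kira ∩ Jonas ∩ Wiremu ∩ Ines ∩ Emeka: 14:45-15:10, 16:15-17:45, 17:50-18:45.
So the common availability across everyone is 14:45-15:10, 16:15-17:45, 17:50-18:45.
The longest is 16:15-17:45 at 90 minutes.

90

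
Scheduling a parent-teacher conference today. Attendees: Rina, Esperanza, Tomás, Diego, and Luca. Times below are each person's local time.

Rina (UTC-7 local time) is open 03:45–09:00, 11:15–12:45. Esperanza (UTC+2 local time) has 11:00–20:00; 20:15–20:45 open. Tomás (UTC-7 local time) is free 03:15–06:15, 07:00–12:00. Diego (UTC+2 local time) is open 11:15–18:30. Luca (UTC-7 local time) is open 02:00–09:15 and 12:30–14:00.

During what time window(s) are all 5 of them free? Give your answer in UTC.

Rina in UTC: 10:45-16:00, 18:15-19:45 (add 7h to convert from UTC-7).
Esperanza in UTC: 09:00-18:00, 18:15-18:45 (subtract 2h to convert from UTC+2).
Tomás in UTC: 10:15-13:15, 14:00-19:00 (add 7h to convert from UTC-7).
Diego in UTC: 09:15-16:30 (subtract 2h to convert from UTC+2).
Luca in UTC: 09:00-16:15, 19:30-21:00 (add 7h to convert from UTC-7).
Rina ∩ Esperanza: 10:45-16:00, 18:15-18:45.
Rina ∩ Esperanza ∩ Tomás: 10:45-13:15, 14:00-16:00, 18:15-18:45.
Rina ∩ Esperanza ∩ Tomás ∩ Diego: 10:45-13:15, 14:00-16:00.
Rina ∩ Esperanza ∩ Tomás ∩ Diego ∩ Luca: 10:45-13:15, 14:00-16:00.

10:45-13:15, 14:00-16:00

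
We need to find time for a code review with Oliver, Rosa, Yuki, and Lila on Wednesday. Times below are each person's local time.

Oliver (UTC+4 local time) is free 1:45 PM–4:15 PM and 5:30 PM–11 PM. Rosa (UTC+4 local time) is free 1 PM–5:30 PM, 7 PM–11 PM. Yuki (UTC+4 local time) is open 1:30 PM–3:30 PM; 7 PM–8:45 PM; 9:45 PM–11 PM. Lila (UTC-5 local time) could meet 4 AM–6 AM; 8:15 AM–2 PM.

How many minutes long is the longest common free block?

Oliver in UTC: 09:45-12:15, 13:30-19:00 (subtract 4h to convert from UTC+4).
Rosa in UTC: 09:00-13:30, 15:00-19:00 (subtract 4h to convert from UTC+4).
Yuki in UTC: 09:30-11:30, 15:00-16:45, 17:45-19:00 (subtract 4h to convert from UTC+4).
Lila in UTC: 09:00-11:00, 13:15-19:00 (add 5h to convert from UTC-5).
Oliver ∩ Rosa: 09:45-12:15, 15:00-19:00.
Oliver ∩ Rosa ∩ Yuki: 09:45-11:30, 15:00-16:45, 17:45-19:00.
Oliver ∩ Rosa ∩ Yuki ∩ Lila: 09:45-11:00, 15:00-16:45, 17:45-19:00.
The longest is 15:00-16:45 at 105 minutes.

105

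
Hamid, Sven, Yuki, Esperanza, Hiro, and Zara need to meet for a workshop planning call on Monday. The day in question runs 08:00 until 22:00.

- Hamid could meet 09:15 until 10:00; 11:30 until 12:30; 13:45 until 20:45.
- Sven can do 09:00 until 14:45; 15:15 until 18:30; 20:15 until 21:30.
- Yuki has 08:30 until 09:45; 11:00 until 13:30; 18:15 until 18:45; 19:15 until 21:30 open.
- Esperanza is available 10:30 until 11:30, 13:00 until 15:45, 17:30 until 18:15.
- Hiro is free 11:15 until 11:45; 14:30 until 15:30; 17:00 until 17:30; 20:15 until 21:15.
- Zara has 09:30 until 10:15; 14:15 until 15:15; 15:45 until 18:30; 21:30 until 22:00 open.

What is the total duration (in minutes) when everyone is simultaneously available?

0

Hamid ∩ Sven: 09:15-10:00, 11:30-12:30, 13:45-14:45, 15:15-18:30, 20:15-20:45.
Hamid ∩ Sven ∩ Yuki: 09:15-09:45, 11:30-12:30, 18:15-18:30, 20:15-20:45.
Hamid ∩ Sven ∩ Yuki ∩ Esperanza: ∅.
Hamid ∩ Sven ∩ Yuki ∩ Esperanza ∩ Hiro: ∅.
Hamid ∩ Sven ∩ Yuki ∩ Esperanza ∩ Hiro ∩ Zara: ∅.
There is no time when everyone is free.
There is no common window, so the total is 0 minutes.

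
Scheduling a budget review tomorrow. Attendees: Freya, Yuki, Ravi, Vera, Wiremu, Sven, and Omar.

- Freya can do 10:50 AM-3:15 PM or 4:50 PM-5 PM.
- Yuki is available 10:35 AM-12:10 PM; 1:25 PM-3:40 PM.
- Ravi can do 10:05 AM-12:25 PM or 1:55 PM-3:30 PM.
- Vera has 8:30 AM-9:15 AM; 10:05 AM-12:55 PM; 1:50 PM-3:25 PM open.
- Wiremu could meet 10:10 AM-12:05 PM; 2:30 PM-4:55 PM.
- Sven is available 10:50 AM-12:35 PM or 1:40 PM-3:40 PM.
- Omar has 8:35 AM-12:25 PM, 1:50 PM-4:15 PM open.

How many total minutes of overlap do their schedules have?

120

Freya ∩ Yuki: 10:50-12:10, 13:25-15:15.
Freya ∩ Yuki ∩ Ravi: 10:50-12:10, 13:55-15:15.
Freya ∩ Yuki ∩ Ravi ∩ Vera: 10:50-12:10, 13:55-15:15.
Freya ∩ Yuki ∩ Ravi ∩ Vera ∩ Wiremu: 10:50-12:05, 14:30-15:15.
Freya ∩ Yuki ∩ Ravi ∩ Vera ∩ Wiremu ∩ Sven: 10:50-12:05, 14:30-15:15.
Freya ∩ Yuki ∩ Ravi ∩ Vera ∩ Wiremu ∩ Sven ∩ Omar: 10:50-12:05, 14:30-15:15.
Summing the common windows: 75 + 45 = 120 minutes.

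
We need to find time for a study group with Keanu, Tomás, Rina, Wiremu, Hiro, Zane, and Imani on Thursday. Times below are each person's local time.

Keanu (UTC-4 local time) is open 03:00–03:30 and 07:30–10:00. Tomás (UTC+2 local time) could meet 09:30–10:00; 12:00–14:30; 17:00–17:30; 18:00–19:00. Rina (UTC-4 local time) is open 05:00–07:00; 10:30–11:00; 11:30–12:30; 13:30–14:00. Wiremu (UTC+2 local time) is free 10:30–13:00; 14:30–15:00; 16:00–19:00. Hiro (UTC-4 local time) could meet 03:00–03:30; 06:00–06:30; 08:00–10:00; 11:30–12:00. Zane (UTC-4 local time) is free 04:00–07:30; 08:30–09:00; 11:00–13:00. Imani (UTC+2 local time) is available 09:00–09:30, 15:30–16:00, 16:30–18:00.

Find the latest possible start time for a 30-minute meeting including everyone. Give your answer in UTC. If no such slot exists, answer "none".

none

Keanu in UTC: 07:00-07:30, 11:30-14:00 (add 4h to convert from UTC-4).
Tomás in UTC: 07:30-08:00, 10:00-12:30, 15:00-15:30, 16:00-17:00 (subtract 2h to convert from UTC+2).
Rina in UTC: 09:00-11:00, 14:30-15:00, 15:30-16:30, 17:30-18:00 (add 4h to convert from UTC-4).
Wiremu in UTC: 08:30-11:00, 12:30-13:00, 14:00-17:00 (subtract 2h to convert from UTC+2).
Hiro in UTC: 07:00-07:30, 10:00-10:30, 12:00-14:00, 15:30-16:00 (add 4h to convert from UTC-4).
Zane in UTC: 08:00-11:30, 12:30-13:00, 15:00-17:00 (add 4h to convert from UTC-4).
Imani in UTC: 07:00-07:30, 13:30-14:00, 14:30-16:00 (subtract 2h to convert from UTC+2).
Keanu ∩ Tomás: 11:30-12:30.
Keanu ∩ Tomás ∩ Rina: ∅.
Keanu ∩ Tomás ∩ Rina ∩ Wiremu: ∅.
Keanu ∩ Tomás ∩ Rina ∩ Wiremu ∩ Hiro: ∅.
Keanu ∩ Tomás ∩ Rina ∩ Wiremu ∩ Hiro ∩ Zane: ∅.
Keanu ∩ Tomás ∩ Rina ∩ Wiremu ∩ Hiro ∩ Zane ∩ Imani: ∅.
There is no time when everyone is free.
No common window is at least 30 minutes long.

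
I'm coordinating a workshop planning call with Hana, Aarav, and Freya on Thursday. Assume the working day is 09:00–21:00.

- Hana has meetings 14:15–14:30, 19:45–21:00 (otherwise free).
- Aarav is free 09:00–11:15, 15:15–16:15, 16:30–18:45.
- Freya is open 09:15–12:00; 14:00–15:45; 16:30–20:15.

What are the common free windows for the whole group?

09:15-11:15, 15:15-15:45, 16:30-18:45

Hana free: 09:00-14:15, 14:30-19:45 (invert busy blocks within the working day).
Aarav free: 09:00-11:15, 15:15-16:15, 16:30-18:45.
Freya free: 09:15-12:00, 14:00-15:45, 16:30-20:15.
Hana ∩ Aarav: 09:00-11:15, 15:15-16:15, 16:30-18:45.
Hana ∩ Aarav ∩ Freya: 09:15-11:15, 15:15-15:45, 16:30-18:45.
Those are the intersection windows.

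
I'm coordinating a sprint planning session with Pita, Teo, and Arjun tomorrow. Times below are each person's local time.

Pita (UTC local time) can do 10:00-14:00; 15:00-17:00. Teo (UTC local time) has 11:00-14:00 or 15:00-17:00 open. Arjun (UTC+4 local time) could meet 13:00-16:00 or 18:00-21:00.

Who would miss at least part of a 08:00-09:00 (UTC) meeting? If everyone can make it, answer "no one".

Pita in UTC: 10:00-14:00, 15:00-17:00.
Teo in UTC: 11:00-14:00, 15:00-17:00.
Arjun in UTC: 09:00-12:00, 14:00-17:00 (subtract 4h to convert from UTC+4).
Pita: not fully free for 08:00-09:00. Teo: not fully free for 08:00-09:00. Arjun: not fully free for 08:00-09:00.

Arjun, Pita, Teo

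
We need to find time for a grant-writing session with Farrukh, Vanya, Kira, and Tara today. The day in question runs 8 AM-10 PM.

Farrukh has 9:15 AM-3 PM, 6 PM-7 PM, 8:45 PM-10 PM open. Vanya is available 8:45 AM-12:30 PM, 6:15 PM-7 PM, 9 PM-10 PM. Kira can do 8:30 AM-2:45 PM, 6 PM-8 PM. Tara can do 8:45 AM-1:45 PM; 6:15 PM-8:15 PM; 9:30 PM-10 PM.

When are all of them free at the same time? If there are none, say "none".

09:15-12:30, 18:15-19:00

Farrukh ∩ Vanya: 09:15-12:30, 18:15-19:00, 21:00-22:00.
Farrukh ∩ Vanya ∩ Kira: 09:15-12:30, 18:15-19:00.
Farrukh ∩ Vanya ∩ Kira ∩ Tara: 09:15-12:30, 18:15-19:00.
Those are the intersection windows.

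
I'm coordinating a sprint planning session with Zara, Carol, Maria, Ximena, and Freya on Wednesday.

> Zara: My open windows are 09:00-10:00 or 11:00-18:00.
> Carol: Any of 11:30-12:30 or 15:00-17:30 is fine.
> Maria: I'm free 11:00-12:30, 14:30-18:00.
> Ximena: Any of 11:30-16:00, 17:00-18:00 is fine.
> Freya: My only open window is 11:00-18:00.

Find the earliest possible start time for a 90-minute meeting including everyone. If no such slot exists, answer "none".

none

Zara ∩ Carol: 11:30-12:30, 15:00-17:30.
Zara ∩ Carol ∩ Maria: 11:30-12:30, 15:00-17:30.
Zara ∩ Carol ∩ Maria ∩ Ximena: 11:30-12:30, 15:00-16:00, 17:00-17:30.
Zara ∩ Carol ∩ Maria ∩ Ximena ∩ Freya: 11:30-12:30, 15:00-16:00, 17:00-17:30.
No common window is at least 90 minutes long.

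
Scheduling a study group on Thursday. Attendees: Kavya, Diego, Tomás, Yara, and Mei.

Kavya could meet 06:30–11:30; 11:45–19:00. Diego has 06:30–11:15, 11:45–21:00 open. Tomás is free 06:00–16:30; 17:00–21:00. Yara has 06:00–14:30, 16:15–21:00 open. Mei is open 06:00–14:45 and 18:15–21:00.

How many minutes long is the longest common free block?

Kavya ∩ Diego: 06:30-11:15, 11:45-19:00.
Kavya ∩ Diego ∩ Tomás: 06:30-11:15, 11:45-16:30, 17:00-19:00.
Kavya ∩ Diego ∩ Tomás ∩ Yara: 06:30-11:15, 11:45-14:30, 16:15-16:30, 17:00-19:00.
Kavya ∩ Diego ∩ Tomás ∩ Yara ∩ Mei: 06:30-11:15, 11:45-14:30, 18:15-19:00.
Those are the intersection windows.
The longest is 06:30-11:15 at 285 minutes.

285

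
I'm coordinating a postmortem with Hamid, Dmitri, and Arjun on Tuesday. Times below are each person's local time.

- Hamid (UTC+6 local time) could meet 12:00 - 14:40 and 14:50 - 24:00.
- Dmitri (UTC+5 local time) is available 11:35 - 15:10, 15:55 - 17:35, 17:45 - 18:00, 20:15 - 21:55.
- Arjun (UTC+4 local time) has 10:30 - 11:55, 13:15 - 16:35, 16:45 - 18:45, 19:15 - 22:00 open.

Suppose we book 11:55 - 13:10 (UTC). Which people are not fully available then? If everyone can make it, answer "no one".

Hamid in UTC: 06:00-08:40, 08:50-18:00 (subtract 6h to convert from UTC+6).
Dmitri in UTC: 06:35-10:10, 10:55-12:35, 12:45-13:00, 15:15-16:55 (subtract 5h to convert from UTC+5).
Arjun in UTC: 06:30-07:55, 09:15-12:35, 12:45-14:45, 15:15-18:00 (subtract 4h to convert from UTC+4).
Hamid: free for 11:55-13:10. Dmitri: not fully free for 11:55-13:10. Arjun: not fully free for 11:55-13:10.

Arjun, Dmitri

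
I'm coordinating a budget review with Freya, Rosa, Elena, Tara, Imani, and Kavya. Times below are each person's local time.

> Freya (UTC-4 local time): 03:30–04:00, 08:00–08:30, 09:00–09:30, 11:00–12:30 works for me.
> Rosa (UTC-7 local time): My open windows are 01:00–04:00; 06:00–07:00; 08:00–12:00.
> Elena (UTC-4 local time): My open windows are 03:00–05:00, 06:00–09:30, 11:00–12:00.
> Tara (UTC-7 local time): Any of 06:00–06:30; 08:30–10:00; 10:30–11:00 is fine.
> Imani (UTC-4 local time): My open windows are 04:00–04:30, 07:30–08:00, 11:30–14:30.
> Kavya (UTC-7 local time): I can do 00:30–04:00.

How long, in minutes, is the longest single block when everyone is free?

0

Freya in UTC: 07:30-08:00, 12:00-12:30, 13:00-13:30, 15:00-16:30 (add 4h to convert from UTC-4).
Rosa in UTC: 08:00-11:00, 13:00-14:00, 15:00-19:00 (add 7h to convert from UTC-7).
Elena in UTC: 07:00-09:00, 10:00-13:30, 15:00-16:00 (add 4h to convert from UTC-4).
Tara in UTC: 13:00-13:30, 15:30-17:00, 17:30-18:00 (add 7h to convert from UTC-7).
Imani in UTC: 08:00-08:30, 11:30-12:00, 15:30-18:30 (add 4h to convert from UTC-4).
Kavya in UTC: 07:30-11:00 (add 7h to convert from UTC-7).
Freya ∩ Rosa: 13:00-13:30, 15:00-16:30.
Freya ∩ Rosa ∩ Elena: 13:00-13:30, 15:00-16:00.
Freya ∩ Rosa ∩ Elena ∩ Tara: 13:00-13:30, 15:30-16:00.
Freya ∩ Rosa ∩ Elena ∩ Tara ∩ Imani: 15:30-16:00.
Freya ∩ Rosa ∩ Elena ∩ Tara ∩ Imani ∩ Kavya: ∅.
There is no time when everyone is free.
No common window exists, so the longest block is 0 minutes.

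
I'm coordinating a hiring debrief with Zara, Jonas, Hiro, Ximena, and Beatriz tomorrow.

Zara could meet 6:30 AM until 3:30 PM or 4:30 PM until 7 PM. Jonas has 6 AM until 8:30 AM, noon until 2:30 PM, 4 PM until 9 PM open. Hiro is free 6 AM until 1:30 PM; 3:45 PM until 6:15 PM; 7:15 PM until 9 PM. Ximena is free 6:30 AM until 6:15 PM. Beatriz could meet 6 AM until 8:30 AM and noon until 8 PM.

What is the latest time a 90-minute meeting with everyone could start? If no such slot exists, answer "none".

Zara ∩ Jonas: 06:30-08:30, 12:00-14:30, 16:30-19:00.
Zara ∩ Jonas ∩ Hiro: 06:30-08:30, 12:00-13:30, 16:30-18:15.
Zara ∩ Jonas ∩ Hiro ∩ Ximena: 06:30-08:30, 12:00-13:30, 16:30-18:15.
Zara ∩ Jonas ∩ Hiro ∩ Ximena ∩ Beatriz: 06:30-08:30, 12:00-13:30, 16:30-18:15.
The last common window of at least 90 minutes is 16:30-18:15; a 90-minute meeting can start as late as 16:45 and still end by 18:15.

16:45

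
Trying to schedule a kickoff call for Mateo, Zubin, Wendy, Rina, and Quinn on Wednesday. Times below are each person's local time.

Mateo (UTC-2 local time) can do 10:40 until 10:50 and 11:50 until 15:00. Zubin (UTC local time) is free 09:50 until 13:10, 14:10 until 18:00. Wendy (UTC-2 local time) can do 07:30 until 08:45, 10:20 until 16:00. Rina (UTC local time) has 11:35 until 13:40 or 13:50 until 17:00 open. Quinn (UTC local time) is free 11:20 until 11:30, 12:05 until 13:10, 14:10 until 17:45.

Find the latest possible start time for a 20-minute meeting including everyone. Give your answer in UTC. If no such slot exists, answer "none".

Mateo in UTC: 12:40-12:50, 13:50-17:00 (add 2h to convert from UTC-2).
Zubin in UTC: 09:50-13:10, 14:10-18:00.
Wendy in UTC: 09:30-10:45, 12:20-18:00 (add 2h to convert from UTC-2).
Rina in UTC: 11:35-13:40, 13:50-17:00.
Quinn in UTC: 11:20-11:30, 12:05-13:10, 14:10-17:45.
Mateo ∩ Zubin: 12:40-12:50, 14:10-17:00.
Mateo ∩ Zubin ∩ Wendy: 12:40-12:50, 14:10-17:00.
Mateo ∩ Zubin ∩ Wendy ∩ Rina: 12:40-12:50, 14:10-17:00.
Mateo ∩ Zubin ∩ Wendy ∩ Rina ∩ Quinn: 12:40-12:50, 14:10-17:00.
The last common window of at least 20 minutes is 14:10-17:00; a 20-minute meeting can start as late as 16:40 and still end by 17:00.

16:40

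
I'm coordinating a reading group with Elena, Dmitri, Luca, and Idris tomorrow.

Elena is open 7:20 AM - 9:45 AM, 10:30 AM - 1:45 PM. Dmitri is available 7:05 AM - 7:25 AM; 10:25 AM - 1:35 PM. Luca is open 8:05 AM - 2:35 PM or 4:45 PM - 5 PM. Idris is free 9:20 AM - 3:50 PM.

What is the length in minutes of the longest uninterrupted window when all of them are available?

Elena ∩ Dmitri: 07:20-07:25, 10:30-13:35.
Elena ∩ Dmitri ∩ Luca: 10:30-13:35.
Elena ∩ Dmitri ∩ Luca ∩ Idris: 10:30-13:35.
The longest is 10:30-13:35 at 185 minutes.

185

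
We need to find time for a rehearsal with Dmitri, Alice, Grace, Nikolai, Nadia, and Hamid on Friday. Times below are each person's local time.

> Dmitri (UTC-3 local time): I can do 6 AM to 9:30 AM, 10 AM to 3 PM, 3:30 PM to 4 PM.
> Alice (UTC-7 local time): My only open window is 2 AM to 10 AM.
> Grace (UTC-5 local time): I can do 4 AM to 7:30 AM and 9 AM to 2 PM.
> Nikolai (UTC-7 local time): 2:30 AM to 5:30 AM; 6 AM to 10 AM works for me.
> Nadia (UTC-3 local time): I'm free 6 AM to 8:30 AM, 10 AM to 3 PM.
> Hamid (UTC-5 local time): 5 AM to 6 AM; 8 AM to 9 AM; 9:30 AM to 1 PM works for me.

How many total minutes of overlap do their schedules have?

210

Dmitri in UTC: 09:00-12:30, 13:00-18:00, 18:30-19:00 (add 3h to convert from UTC-3).
Alice in UTC: 09:00-17:00 (add 7h to convert from UTC-7).
Grace in UTC: 09:00-12:30, 14:00-19:00 (add 5h to convert from UTC-5).
Nikolai in UTC: 09:30-12:30, 13:00-17:00 (add 7h to convert from UTC-7).
Nadia in UTC: 09:00-11:30, 13:00-18:00 (add 3h to convert from UTC-3).
Hamid in UTC: 10:00-11:00, 13:00-14:00, 14:30-18:00 (add 5h to convert from UTC-5).
Dmitri ∩ Alice: 09:00-12:30, 13:00-17:00.
Dmitri ∩ Alice ∩ Grace: 09:00-12:30, 14:00-17:00.
Dmitri ∩ Alice ∩ Grace ∩ Nikolai: 09:30-12:30, 14:00-17:00.
Dmitri ∩ Alice ∩ Grace ∩ Nikolai ∩ Nadia: 09:30-11:30, 14:00-17:00.
Dmitri ∩ Alice ∩ Grace ∩ Nikolai ∩ Nadia ∩ Hamid: 10:00-11:00, 14:30-17:00.
Summing the common windows: 60 + 150 = 210 minutes.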